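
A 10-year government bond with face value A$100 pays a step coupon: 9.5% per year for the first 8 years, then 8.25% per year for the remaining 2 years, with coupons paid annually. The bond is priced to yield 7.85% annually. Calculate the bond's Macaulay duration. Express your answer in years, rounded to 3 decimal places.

7.018 years

Periodic yield y = 0.0785. Discount each cash flow and weight by its year:
  t   CF        PV=CF/(1+0.0785)^t    t·PV
  1         9.50         8.8085         8.8085
  2         9.50         8.1674        16.3348
  3         9.50         7.5729        22.7187
  4         9.50         7.0217        28.0868
  5         9.50         6.5106        32.5531
  6         9.50         6.0367        36.2205
  7         9.50         5.5974        39.1815
  8         9.50         5.1899        41.5195
  9         8.25         4.1790        37.6110
  10      108.25        50.8424       508.4244
  Σ                    109.9267       771.4589
Price P = Σ PV = 109.9267.
Macaulay duration = Σ(t·PV) / P = 771.4589 / 109.9267 = 7.01794 years.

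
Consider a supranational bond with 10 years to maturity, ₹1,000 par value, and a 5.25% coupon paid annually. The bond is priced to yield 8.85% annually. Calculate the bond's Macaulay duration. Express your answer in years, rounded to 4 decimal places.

Periodic yield y = 0.0885. Discount each cash flow and weight by its year:
  t   CF        PV=CF/(1+0.0885)^t    t·PV
  1        52.50        48.2315        48.2315
  2        52.50        44.3101        88.6201
  3        52.50        40.7075       122.1224
  4        52.50        37.3978       149.5910
  5        52.50        34.3572       171.7858
  6        52.50        31.5638       189.3825
  7        52.50        28.9975       202.9824
  8        52.50        26.6399       213.1188
  9        52.50        24.4739       220.2652
  10    1,052.50       450.7521     4,507.5211
  Σ                    767.4311     5,913.6209
Price P = Σ PV = 767.4311.
Macaulay duration = Σ(t·PV) / P = 5,913.6209 / 767.4311 = 7.70574 years.

7.7057 years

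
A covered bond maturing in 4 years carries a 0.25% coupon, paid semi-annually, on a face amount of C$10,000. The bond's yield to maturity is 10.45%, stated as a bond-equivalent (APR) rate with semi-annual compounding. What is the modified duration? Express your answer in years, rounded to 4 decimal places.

3.7801 years

Periodic yield y = 0.05225. First find Macaulay duration:
  t   CF        PV=CF/(1+0.05225)^t    t·PV
  1        12.50        11.8793        11.8793
  2        12.50        11.2894        22.5789
  3        12.50        10.7289        32.1866
  4        12.50        10.1961        40.7844
  5        12.50         9.6898        48.4491
  6        12.50         9.2087        55.2520
  7        12.50         8.7514        61.2598
  8    10,012.50     6,661.7918    53,294.3342
  Σ                  6,733.5353    53,566.7241
P = 6,733.5353; Macaulay duration = 53,566.7241 / 6,733.5353 = 7.95522 half-year periods = 3.97761 years.
Modified duration = D_Mac / (1 + y) = 3.97761 / 1.05225 = 3.78010 years.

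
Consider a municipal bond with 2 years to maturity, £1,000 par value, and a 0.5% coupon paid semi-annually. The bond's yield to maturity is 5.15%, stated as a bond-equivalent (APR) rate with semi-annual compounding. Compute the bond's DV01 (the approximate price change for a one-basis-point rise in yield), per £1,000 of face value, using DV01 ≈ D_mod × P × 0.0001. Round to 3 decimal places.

Periodic yield y = 0.02575.
  t   CF        PV=CF/(1+0.02575)^t    t·PV
  1         2.50         2.4372         2.4372
  2         2.50         2.3761         4.7521
  3         2.50         2.3164         6.9492
  4     1,002.50       905.5622     3,622.2487
  Σ                    912.6919     3,636.3873
P = 912.6919; D_Mac = 3.98424 half-year periods = 1.99212 yrs; D_mod = 1.94211 yrs.
DV01 ≈ 1.94211 × 912.6919 × 0.0001 = 0.177255.

£0.177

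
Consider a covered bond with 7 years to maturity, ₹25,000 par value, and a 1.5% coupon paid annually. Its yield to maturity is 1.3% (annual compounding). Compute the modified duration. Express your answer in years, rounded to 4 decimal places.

Periodic yield y = 0.013. First find Macaulay duration:
  t   CF        PV=CF/(1+0.013)^t    t·PV
  1       375.00       370.1876       370.1876
  2       375.00       365.4369       730.8738
  3       375.00       360.7472     1,082.2415
  4       375.00       356.1176     1,424.4706
  5       375.00       351.5475     1,757.7376
  6       375.00       347.0361     2,082.2163
  7    25,375.00    23,181.4145   162,269.9018
  Σ                 25,332.4874   169,717.6291
P = 25,332.4874; Macaulay duration = 169,717.6291 / 25,332.4874 = 6.69960 years.
Modified duration = D_Mac / (1 + y) = 6.69960 / 1.013 = 6.61363 years.

6.6136 years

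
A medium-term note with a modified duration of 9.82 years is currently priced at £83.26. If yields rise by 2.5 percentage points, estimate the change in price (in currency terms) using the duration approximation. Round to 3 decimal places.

-£20.440

Duration approximation: ΔP/P ≈ -D_mod · Δy = -9.82 × (+0.025) = -0.245500.
ΔP ≈ 83.26 × (-0.245500) = -20.44033.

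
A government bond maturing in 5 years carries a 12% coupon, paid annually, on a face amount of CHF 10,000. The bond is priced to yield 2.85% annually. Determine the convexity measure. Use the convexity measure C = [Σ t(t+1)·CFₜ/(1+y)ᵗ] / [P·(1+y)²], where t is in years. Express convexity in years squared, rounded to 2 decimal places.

With y = 0.0285:
  t   CF        PV=CF/(1+0.0285)^t    t·PV        t(t+1)·PV
  1     1,200.00     1,166.7477     1,166.7477       2,333.4954
  2     1,200.00     1,134.4168     2,268.8336       6,806.5009
  3     1,200.00     1,102.9818     3,308.9455      13,235.7820
  4     1,200.00     1,072.4179     4,289.6717      21,448.3584
  5    11,200.00     9,731.8755    48,659.3773     291,956.2638
  Σ                 14,208.4397    59,693.5758     335,780.4003
P = 14,208.4397.
Convexity = Σ t(t+1)·PV / [P·(1+y)²] = 335,780.4003 / (14,208.4397 × 1.057812) = 22.34088.

22.34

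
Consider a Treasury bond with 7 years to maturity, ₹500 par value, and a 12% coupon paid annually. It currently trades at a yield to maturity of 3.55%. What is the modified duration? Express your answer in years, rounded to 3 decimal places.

5.295 years

Periodic yield y = 0.0355. First find Macaulay duration:
  t   CF        PV=CF/(1+0.0355)^t    t·PV
  1        60.00        57.9430        57.9430
  2        60.00        55.9566       111.9131
  3        60.00        54.0382       162.1146
  4        60.00        52.1856       208.7425
  5        60.00        50.3965       251.9827
  6        60.00        48.6688       292.0128
  7       560.00       438.6694     3,070.6855
  Σ                    757.8581     4,155.3943
P = 757.8581; Macaulay duration = 4,155.3943 / 757.8581 = 5.48308 years.
Modified duration = D_Mac / (1 + y) = 5.48308 / 1.0355 = 5.29510 years.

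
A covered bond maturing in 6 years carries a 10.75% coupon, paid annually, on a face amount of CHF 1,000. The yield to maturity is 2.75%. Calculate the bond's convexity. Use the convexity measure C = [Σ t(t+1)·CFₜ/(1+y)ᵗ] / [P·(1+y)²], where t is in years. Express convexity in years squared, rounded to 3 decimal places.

With y = 0.0275:
  t   CF        PV=CF/(1+0.0275)^t    t·PV        t(t+1)·PV
  1       107.50       104.6229       104.6229         209.2457
  2       107.50       101.8227       203.6455         610.9365
  3       107.50        99.0976       297.2927       1,189.1708
  4       107.50        96.4453       385.7813       1,928.9063
  5       107.50        93.8641       469.3203       2,815.9216
  6     1,107.50       941.1368     5,646.8208      39,527.7453
  Σ                  1,436.9893     7,107.4833      46,281.9262
P = 1,436.9893.
Convexity = Σ t(t+1)·PV / [P·(1+y)²] = 46,281.9262 / (1,436.9893 × 1.055756) = 30.50663.

30.507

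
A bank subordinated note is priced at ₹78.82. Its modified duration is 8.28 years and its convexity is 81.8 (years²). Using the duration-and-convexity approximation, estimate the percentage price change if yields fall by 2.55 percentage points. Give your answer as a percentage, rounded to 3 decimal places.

+23.774%

Duration effect: -D_mod·Δy = -8.28 × (-0.0255) = +0.211140
Convexity effect: ½·C·(Δy)² = 0.5 × 81.8 × (-0.0255)² = +0.026595225
ΔP/P ≈ +0.211140 + 0.026595225 = +0.237735225
= +23.7735225%.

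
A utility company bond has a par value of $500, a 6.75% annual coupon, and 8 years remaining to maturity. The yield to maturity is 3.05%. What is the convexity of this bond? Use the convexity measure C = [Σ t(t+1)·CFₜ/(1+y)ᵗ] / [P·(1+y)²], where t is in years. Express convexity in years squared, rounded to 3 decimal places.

With y = 0.0305:
  t   CF        PV=CF/(1+0.0305)^t    t·PV        t(t+1)·PV
  1        33.75        32.7511        32.7511          65.5022
  2        33.75        31.7817        63.5635         190.6905
  3        33.75        30.8411        92.5233         370.0931
  4        33.75        29.9283       119.7131         598.5656
  5        33.75        29.0425       145.2124         871.2746
  6        33.75        28.1829       169.0974       1,183.6821
  7        33.75        27.3488       191.4414       1,531.5311
  8       533.75       419.7144     3,357.7156      30,219.4402
  Σ                    629.5908     4,172.0179      35,030.7796
P = 629.5908.
Convexity = Σ t(t+1)·PV / [P·(1+y)²] = 35,030.7796 / (629.5908 × 1.061930) = 52.39567.

52.396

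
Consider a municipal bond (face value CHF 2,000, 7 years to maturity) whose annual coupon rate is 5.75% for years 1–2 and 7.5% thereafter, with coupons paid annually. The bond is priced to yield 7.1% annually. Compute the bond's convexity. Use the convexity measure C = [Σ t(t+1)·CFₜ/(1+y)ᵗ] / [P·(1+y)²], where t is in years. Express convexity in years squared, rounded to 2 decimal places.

38.06

With y = 0.071:
  t   CF        PV=CF/(1+0.071)^t    t·PV        t(t+1)·PV
  1       115.00       107.3763       107.3763         214.7526
  2       115.00       100.2580       200.5159         601.5478
  3       150.00       122.1020       366.3061       1,465.2242
  4       150.00       114.0075       456.0300       2,280.1498
  5       150.00       106.4496       532.2478       3,193.4871
  6       150.00        99.3927       596.3561       4,174.4929
  7     2,150.00     1,330.1854     9,311.2975      74,490.3802
  Σ                  1,979.7714    11,570.1297      86,420.0345
P = 1,979.7714.
Convexity = Σ t(t+1)·PV / [P·(1+y)²] = 86,420.0345 / (1,979.7714 × 1.147041) = 38.05576.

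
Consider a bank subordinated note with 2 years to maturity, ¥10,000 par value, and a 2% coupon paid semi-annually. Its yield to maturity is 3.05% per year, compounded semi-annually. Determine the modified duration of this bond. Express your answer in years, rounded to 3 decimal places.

1.941 years

Periodic yield y = 0.01525. First find Macaulay duration:
  t   CF        PV=CF/(1+0.01525)^t    t·PV
  1       100.00        98.4979        98.4979
  2       100.00        97.0184       194.0368
  3       100.00        95.5611       286.6832
  4    10,100.00     9,506.6911    38,026.7643
  Σ                  9,797.7684    38,605.9821
P = 9,797.7684; Macaulay duration = 38,605.9821 / 9,797.7684 = 3.94028 half-year periods = 1.97014 years.
Modified duration = D_Mac / (1 + y) = 1.97014 / 1.01525 = 1.94055 years.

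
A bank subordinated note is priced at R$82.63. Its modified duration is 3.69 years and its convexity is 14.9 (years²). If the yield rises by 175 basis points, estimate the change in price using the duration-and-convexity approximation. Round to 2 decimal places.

-R$5.15

Duration effect: -D_mod·Δy = -3.69 × (+0.0175) = -0.064575
Convexity effect: ½·C·(Δy)² = 0.5 × 14.9 × (0.0175)² = +0.0022815625
ΔP/P ≈ -0.064575 + 0.0022815625 = -0.0622934375
ΔP ≈ 82.63 × (-0.0622934375) = -5.147306740625.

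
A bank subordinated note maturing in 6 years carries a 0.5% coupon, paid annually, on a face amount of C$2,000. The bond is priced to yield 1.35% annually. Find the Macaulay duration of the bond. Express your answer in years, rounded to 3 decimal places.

5.924 years

Periodic yield y = 0.0135. Discount each cash flow and weight by its year:
  t   CF        PV=CF/(1+0.0135)^t    t·PV
  1        10.00         9.8668         9.8668
  2        10.00         9.7354        19.4707
  3        10.00         9.6057        28.8171
  4        10.00         9.4777        37.9110
  5        10.00         9.3515        46.7575
  6     2,010.00     1,854.6140    11,127.6841
  Σ                  1,902.6511    11,270.5072
Price P = Σ PV = 1,902.6511.
Macaulay duration = Σ(t·PV) / P = 11,270.5072 / 1,902.6511 = 5.92358 years.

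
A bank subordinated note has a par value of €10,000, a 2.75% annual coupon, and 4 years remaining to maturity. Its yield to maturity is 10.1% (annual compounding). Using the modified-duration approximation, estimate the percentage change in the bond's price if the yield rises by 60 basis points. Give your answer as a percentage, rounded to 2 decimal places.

-2.08%

Periodic yield y = 0.101. Modified duration first:
  t   CF        PV=CF/(1+0.101)^t    t·PV
  1       275.00       249.7729       249.7729
  2       275.00       226.8601       453.7201
  3       275.00       206.0491       618.1473
  4    10,275.00     6,992.5013    27,970.0051
  Σ                  7,675.1834    29,291.6455
P = 7,675.1834; D_Mac = 3.81641 yrs; D_mod = 3.81641/(1+0.101) = 3.46631 yrs.
ΔP/P ≈ -D_mod · Δy = -3.46631 × (+0.006) = -0.020798 = -2.0798%.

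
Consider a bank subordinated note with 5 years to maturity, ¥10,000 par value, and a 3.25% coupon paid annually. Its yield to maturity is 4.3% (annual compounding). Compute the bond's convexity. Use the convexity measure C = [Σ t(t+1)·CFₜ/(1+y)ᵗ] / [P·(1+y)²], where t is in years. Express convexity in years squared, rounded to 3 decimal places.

25.283

With y = 0.043:
  t   CF        PV=CF/(1+0.043)^t    t·PV        t(t+1)·PV
  1       325.00       311.6012       311.6012         623.2023
  2       325.00       298.7547       597.5094       1,792.5282
  3       325.00       286.4379       859.3136       3,437.2544
  4       325.00       274.6288     1,098.5153       5,492.5766
  5    10,325.00     8,365.0496    41,825.2478     250,951.4867
  Σ                  9,536.4721    44,692.1873     262,297.0483
P = 9,536.4721.
Convexity = Σ t(t+1)·PV / [P·(1+y)²] = 262,297.0483 / (9,536.4721 × 1.087849) = 25.28349.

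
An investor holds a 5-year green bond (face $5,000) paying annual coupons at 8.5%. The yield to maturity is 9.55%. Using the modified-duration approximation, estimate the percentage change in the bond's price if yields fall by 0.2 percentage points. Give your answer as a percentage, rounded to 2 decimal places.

+0.78%

Periodic yield y = 0.0955. Modified duration first:
  t   CF        PV=CF/(1+0.0955)^t    t·PV
  1       425.00       387.9507       387.9507
  2       425.00       354.1312       708.2624
  3       425.00       323.2599       969.7796
  4       425.00       295.0797     1,180.3190
  5     5,425.00     3,438.2530    17,191.2651
  Σ                  4,798.6745    20,437.5767
P = 4,798.6745; D_Mac = 4.25900 yrs; D_mod = 4.25900/(1+0.0955) = 3.88773 yrs.
ΔP/P ≈ -D_mod · Δy = -3.88773 × (-0.002) = +0.007775 = +0.7775%.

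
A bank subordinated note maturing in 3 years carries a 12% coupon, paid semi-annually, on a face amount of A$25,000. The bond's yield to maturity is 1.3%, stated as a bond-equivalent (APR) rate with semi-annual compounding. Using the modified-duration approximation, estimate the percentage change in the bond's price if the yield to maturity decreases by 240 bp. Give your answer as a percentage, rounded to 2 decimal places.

+6.35%

Periodic yield y = 0.0065. Modified duration first:
  t   CF        PV=CF/(1+0.0065)^t    t·PV
  1     1,500.00     1,490.3130     1,490.3130
  2     1,500.00     1,480.6885     2,961.3770
  3     1,500.00     1,471.1262     4,413.3785
  4     1,500.00     1,461.6256     5,846.5024
  5     1,500.00     1,452.1864     7,260.9320
  6    26,500.00    25,489.6105   152,937.6628
  Σ                 32,845.5501   174,910.1656
P = 32,845.5501; D_Mac = 5.32523 half-year periods = 2.66262 yrs; D_mod = 2.66262/(1+0.0065) = 2.64542 yrs.
ΔP/P ≈ -D_mod · Δy = -2.64542 × (-0.024) = +0.063490 = +6.3490%.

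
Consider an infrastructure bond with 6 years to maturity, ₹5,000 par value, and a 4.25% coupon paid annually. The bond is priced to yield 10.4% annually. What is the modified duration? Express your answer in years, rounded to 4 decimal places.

4.8067 years

Periodic yield y = 0.104. First find Macaulay duration:
  t   CF        PV=CF/(1+0.104)^t    t·PV
  1       212.50       192.4819       192.4819
  2       212.50       174.3495       348.6991
  3       212.50       157.9253       473.7759
  4       212.50       143.0483       572.1931
  5       212.50       129.5727       647.8636
  6     5,212.50     2,878.9335    17,273.6008
  Σ                  3,676.3112    19,508.6143
P = 3,676.3112; Macaulay duration = 19,508.6143 / 3,676.3112 = 5.30657 years.
Modified duration = D_Mac / (1 + y) = 5.30657 / 1.104 = 4.80668 years.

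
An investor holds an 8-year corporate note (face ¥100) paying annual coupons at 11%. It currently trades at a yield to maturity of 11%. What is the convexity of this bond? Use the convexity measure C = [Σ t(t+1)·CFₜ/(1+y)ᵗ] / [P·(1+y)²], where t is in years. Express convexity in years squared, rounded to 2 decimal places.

36.70

With y = 0.11:
  t   CF        PV=CF/(1+0.11)^t    t·PV        t(t+1)·PV
  1        11.00         9.9099         9.9099          19.8198
  2        11.00         8.9278        17.8557          53.5671
  3        11.00         8.0431        24.1293          96.5173
  4        11.00         7.2460        28.9842         144.9208
  5        11.00         6.5280        32.6398         195.8389
  6        11.00         5.8810        35.2863         247.0041
  7        11.00         5.2982        37.0877         296.7016
  8       111.00        48.1658       385.3267       3,467.9406
  Σ                    100.0000       571.2196       4,522.3101
P = 100.0000.
Convexity = Σ t(t+1)·PV / [P·(1+y)²] = 4,522.3101 / (100.0000 × 1.232100) = 36.70408.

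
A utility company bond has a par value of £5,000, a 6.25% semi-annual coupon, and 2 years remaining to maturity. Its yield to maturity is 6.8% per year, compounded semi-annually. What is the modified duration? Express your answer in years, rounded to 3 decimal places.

1.848 years

Periodic yield y = 0.034. First find Macaulay duration:
  t   CF        PV=CF/(1+0.034)^t    t·PV
  1       156.25       151.1122       151.1122
  2       156.25       146.1433       292.2866
  3       156.25       141.3378       424.0135
  4     5,156.25     4,510.7817    18,043.1268
  Σ                  4,949.3750    18,910.5391
P = 4,949.3750; Macaulay duration = 18,910.5391 / 4,949.3750 = 3.82079 half-year periods = 1.91040 years.
Modified duration = D_Mac / (1 + y) = 1.91040 / 1.034 = 1.84758 years.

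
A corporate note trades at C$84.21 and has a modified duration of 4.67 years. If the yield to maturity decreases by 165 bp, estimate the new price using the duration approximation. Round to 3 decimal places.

C$90.699

Duration approximation: ΔP/P ≈ -D_mod · Δy = -4.67 × (-0.0165) = +0.077055.
New price ≈ 84.21 × (1 + 0.077055) = 90.69880155.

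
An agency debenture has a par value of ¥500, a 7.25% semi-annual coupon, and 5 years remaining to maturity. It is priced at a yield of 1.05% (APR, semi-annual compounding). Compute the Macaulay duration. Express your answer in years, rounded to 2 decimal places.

4.39 years

Periodic yield y = 0.00525. Discount each cash flow and weight by its period:
  t   CF        PV=CF/(1+0.00525)^t    t·PV
  1       18.125        18.0303        18.0303
  2       18.125        17.9362        35.8724
  3       18.125        17.8425        53.5275
  4       18.125        17.7493        70.9973
  5       18.125        17.6566        88.2831
  6       18.125        17.5644       105.3864
  7       18.125        17.4727       122.3087
  8       18.125        17.3814       139.0514
  9       18.125        17.2906       155.6158
  10     518.125       491.6927     4,916.9267
  Σ                    650.6168     5,705.9997
Price P = Σ PV = 650.6168.
Macaulay duration = Σ(t·PV) / P = 5,705.9997 / 650.6168 = 8.77014 half-year periods.
In years: 8.77014 / 2 = 4.38507 years.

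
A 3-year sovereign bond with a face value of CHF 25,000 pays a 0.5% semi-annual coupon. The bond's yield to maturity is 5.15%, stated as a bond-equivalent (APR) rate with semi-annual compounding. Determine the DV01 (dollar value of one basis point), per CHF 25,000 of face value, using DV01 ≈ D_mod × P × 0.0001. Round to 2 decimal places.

Periodic yield y = 0.02575.
  t   CF        PV=CF/(1+0.02575)^t    t·PV
  1        62.50        60.9310        60.9310
  2        62.50        59.4014       118.8029
  3        62.50        57.9103       173.7308
  4        62.50        56.4565       225.8260
  5        62.50        55.0392       275.1962
  6    25,062.50    21,516.6788   129,100.0726
  Σ                 21,806.4172   129,954.5594
P = 21,806.4172; D_Mac = 5.95946 half-year periods = 2.97973 yrs; D_mod = 2.90493 yrs.
DV01 ≈ 2.90493 × 21,806.4172 × 0.0001 = 6.334612.

CHF 6.33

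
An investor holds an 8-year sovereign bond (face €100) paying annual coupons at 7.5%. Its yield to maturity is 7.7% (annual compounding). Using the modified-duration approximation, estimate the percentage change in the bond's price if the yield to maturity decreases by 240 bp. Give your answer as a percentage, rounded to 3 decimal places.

Periodic yield y = 0.077. Modified duration first:
  t   CF        PV=CF/(1+0.077)^t    t·PV
  1         7.50         6.9638         6.9638
  2         7.50         6.4659        12.9318
  3         7.50         6.0036        18.0109
  4         7.50         5.5744        22.2976
  5         7.50         5.1759        25.8793
  6         7.50         4.8058        28.8349
  7         7.50         4.4622        31.2356
  8       107.50        59.3858       475.0866
  Σ                     98.8375       621.2405
P = 98.8375; D_Mac = 6.28548 yrs; D_mod = 6.28548/(1+0.077) = 5.83610 yrs.
ΔP/P ≈ -D_mod · Δy = -5.83610 × (-0.024) = +0.140066 = +14.0066%.

+14.007%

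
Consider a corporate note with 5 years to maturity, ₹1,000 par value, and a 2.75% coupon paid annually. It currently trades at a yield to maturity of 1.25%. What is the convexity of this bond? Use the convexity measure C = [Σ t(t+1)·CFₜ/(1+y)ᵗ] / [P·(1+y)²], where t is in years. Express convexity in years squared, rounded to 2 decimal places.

With y = 0.0125:
  t   CF        PV=CF/(1+0.0125)^t    t·PV        t(t+1)·PV
  1        27.50        27.1605        27.1605          54.3210
  2        27.50        26.8252        53.6504         160.9511
  3        27.50        26.4940        79.4820         317.9280
  4        27.50        26.1669       104.6677         523.3384
  5     1,027.50       965.6209     4,828.1047      28,968.6279
  Σ                  1,072.2675     5,093.0652      30,025.1664
P = 1,072.2675.
Convexity = Σ t(t+1)·PV / [P·(1+y)²] = 30,025.1664 / (1,072.2675 × 1.025156) = 27.31443.

27.31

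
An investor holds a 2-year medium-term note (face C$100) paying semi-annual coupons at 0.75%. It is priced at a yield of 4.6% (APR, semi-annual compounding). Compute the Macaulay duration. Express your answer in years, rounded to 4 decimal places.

Periodic yield y = 0.023. Discount each cash flow and weight by its period:
  t   CF        PV=CF/(1+0.023)^t    t·PV
  1        0.375         0.3666         0.3666
  2        0.375         0.3583         0.7167
  3        0.375         0.3503         1.0508
  4      100.375        91.6480       366.5920
  Σ                     92.7232       368.7261
Price P = Σ PV = 92.7232.
Macaulay duration = Σ(t·PV) / P = 368.7261 / 92.7232 = 3.97663 half-year periods.
In years: 3.97663 / 2 = 1.98832 years.

1.9883 years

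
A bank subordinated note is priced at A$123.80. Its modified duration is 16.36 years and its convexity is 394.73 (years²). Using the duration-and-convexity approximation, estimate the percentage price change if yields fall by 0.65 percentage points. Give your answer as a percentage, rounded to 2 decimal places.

+11.47%

Duration effect: -D_mod·Δy = -16.36 × (-0.0065) = +0.106340
Convexity effect: ½·C·(Δy)² = 0.5 × 394.73 × (-0.0065)² = +0.00833867125
ΔP/P ≈ +0.106340 + 0.00833867125 = +0.11467867125
= +11.467867125%.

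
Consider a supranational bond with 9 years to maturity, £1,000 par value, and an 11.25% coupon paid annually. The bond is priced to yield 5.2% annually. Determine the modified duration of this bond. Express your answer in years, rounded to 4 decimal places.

Periodic yield y = 0.052. First find Macaulay duration:
  t   CF        PV=CF/(1+0.052)^t    t·PV
  1       112.50       106.9392       106.9392
  2       112.50       101.6532       203.3064
  3       112.50        96.6285       289.8855
  4       112.50        91.8522       367.4088
  5       112.50        87.3120       436.5599
  6       112.50        82.9962       497.9771
  7       112.50        78.8937       552.2559
  8       112.50        74.9940       599.9521
  9     1,112.50       704.9501     6,344.5507
  Σ                  1,426.2190     9,398.8356
P = 1,426.2190; Macaulay duration = 9,398.8356 / 1,426.2190 = 6.59004 years.
Modified duration = D_Mac / (1 + y) = 6.59004 / 1.052 = 6.26429 years.

6.2643 years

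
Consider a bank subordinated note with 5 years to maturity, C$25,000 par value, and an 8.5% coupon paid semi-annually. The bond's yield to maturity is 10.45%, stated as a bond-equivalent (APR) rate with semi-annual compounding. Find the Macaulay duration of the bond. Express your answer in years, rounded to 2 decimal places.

Periodic yield y = 0.05225. Discount each cash flow and weight by its period:
  t   CF        PV=CF/(1+0.05225)^t    t·PV
  1     1,062.50     1,009.7410     1,009.7410
  2     1,062.50       959.6018     1,919.2037
  3     1,062.50       911.9523     2,735.8570
  4     1,062.50       866.6689     3,466.6755
  5     1,062.50       823.6340     4,118.1700
  6     1,062.50       782.7360     4,696.4163
  7     1,062.50       743.8689     5,207.0823
  8     1,062.50       706.9317     5,655.4537
  9     1,062.50       671.8287     6,046.4580
  10   26,062.50    15,661.2610   156,612.6103
  Σ                 23,138.2244   191,467.6677
Price P = Σ PV = 23,138.2244.
Macaulay duration = Σ(t·PV) / P = 191,467.6677 / 23,138.2244 = 8.27495 half-year periods.
In years: 8.27495 / 2 = 4.13748 years.

4.14 years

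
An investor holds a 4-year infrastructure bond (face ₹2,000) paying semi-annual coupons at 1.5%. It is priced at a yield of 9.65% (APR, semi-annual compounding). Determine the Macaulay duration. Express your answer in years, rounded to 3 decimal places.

Periodic yield y = 0.04825. Discount each cash flow and weight by its period:
  t   CF        PV=CF/(1+0.04825)^t    t·PV
  1        15.00        14.3096        14.3096
  2        15.00        13.6509        27.3018
  3        15.00        13.0226        39.0677
  4        15.00        12.4232        49.6926
  5        15.00        11.8513        59.2566
  6        15.00        11.3058        67.8349
  7        15.00        10.7854        75.4980
  8     2,015.00     1,382.1529    11,057.2230
  Σ                  1,469.5016    11,390.1842
Price P = Σ PV = 1,469.5016.
Macaulay duration = Σ(t·PV) / P = 11,390.1842 / 1,469.5016 = 7.75105 half-year periods.
In years: 7.75105 / 2 = 3.87553 years.

3.876 years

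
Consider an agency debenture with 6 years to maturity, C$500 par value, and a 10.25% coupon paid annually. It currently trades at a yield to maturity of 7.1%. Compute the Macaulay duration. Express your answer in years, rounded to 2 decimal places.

Periodic yield y = 0.071. Discount each cash flow and weight by its year:
  t   CF        PV=CF/(1+0.071)^t    t·PV
  1        51.25        47.8525        47.8525
  2        51.25        44.6802        89.3604
  3        51.25        41.7182       125.1546
  4        51.25        38.9526       155.8102
  5        51.25        36.3703       181.8513
  6       551.25       365.2681     2,191.6088
  Σ                    574.8418     2,791.6377
Price P = Σ PV = 574.8418.
Macaulay duration = Σ(t·PV) / P = 2,791.6377 / 574.8418 = 4.85636 years.

4.86 years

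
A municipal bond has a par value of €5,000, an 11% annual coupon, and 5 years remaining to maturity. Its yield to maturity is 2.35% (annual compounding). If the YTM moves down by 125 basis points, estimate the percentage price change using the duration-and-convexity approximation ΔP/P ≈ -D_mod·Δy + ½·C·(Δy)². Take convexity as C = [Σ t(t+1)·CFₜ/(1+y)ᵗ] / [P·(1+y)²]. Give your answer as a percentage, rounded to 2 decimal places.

+5.37%

With y = 0.0235:
  t   CF        PV=CF/(1+0.0235)^t    t·PV        t(t+1)·PV
  1       550.00       537.3718       537.3718       1,074.7435
  2       550.00       525.0335     1,050.0670       3,150.2009
  3       550.00       512.9785     1,538.9354       6,155.7418
  4       550.00       501.2003     2,004.8011      10,024.0055
  5     5,550.00     4,941.4425    24,707.2126     148,243.2757
  Σ                  7,018.0265    29,838.3879     168,647.9674
P = 7,018.0265; D_Mac = 4.25168 yrs; D_mod = 4.15406 yrs; C = 22.93984.
Duration effect: -4.15406 × (-0.0125) = +0.051926
Convexity effect: 0.5 × 22.93984 × (-0.0125)² = +0.0017922
ΔP/P ≈ +0.051926 + 0.0017922 = +0.053718 = +5.3718%.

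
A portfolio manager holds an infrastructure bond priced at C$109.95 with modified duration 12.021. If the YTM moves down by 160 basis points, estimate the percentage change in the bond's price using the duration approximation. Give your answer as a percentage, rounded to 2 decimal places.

+19.23%

Duration approximation: ΔP/P ≈ -D_mod · Δy = -12.021 × (-0.016) = +0.192336.
As a percentage: +19.2336%.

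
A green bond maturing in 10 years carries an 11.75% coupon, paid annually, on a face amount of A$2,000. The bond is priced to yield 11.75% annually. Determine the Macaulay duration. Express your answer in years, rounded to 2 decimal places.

Periodic yield y = 0.1175. Discount each cash flow and weight by its year:
  t   CF        PV=CF/(1+0.1175)^t    t·PV
  1       235.00       210.2908       210.2908
  2       235.00       188.1797       376.3594
  3       235.00       168.3935       505.1804
  4       235.00       150.6877       602.7507
  5       235.00       134.8436       674.2178
  6       235.00       120.6654       723.9923
  7       235.00       107.9780       755.8458
  8       235.00        96.6246       772.9966
  9       235.00        86.4649       778.1845
  10    2,235.00       735.8719     7,358.7188
  Σ                  2,000.0000    12,758.5372
Price P = Σ PV = 2,000.0000.
Macaulay duration = Σ(t·PV) / P = 12,758.5372 / 2,000.0000 = 6.37927 years.

6.38 years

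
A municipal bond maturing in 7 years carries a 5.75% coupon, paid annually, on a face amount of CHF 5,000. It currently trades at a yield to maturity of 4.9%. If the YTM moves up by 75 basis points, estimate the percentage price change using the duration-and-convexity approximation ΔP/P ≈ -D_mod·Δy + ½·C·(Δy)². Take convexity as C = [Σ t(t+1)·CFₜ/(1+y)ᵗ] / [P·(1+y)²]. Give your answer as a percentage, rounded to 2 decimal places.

-4.16%

With y = 0.049:
  t   CF        PV=CF/(1+0.049)^t    t·PV        t(t+1)·PV
  1       287.50       274.0705       274.0705         548.1411
  2       287.50       261.2684       522.5368       1,567.6104
  3       287.50       249.0642       747.1927       2,988.7709
  4       287.50       237.4302       949.7207       4,748.6033
  5       287.50       226.3395     1,131.6976       6,790.1859
  6       287.50       215.7669     1,294.6017       9,062.2118
  7     5,287.50     3,782.8748    26,480.1233     211,840.9864
  Σ                  5,246.8146    31,399.9434     237,546.5098
P = 5,246.8146; D_Mac = 5.98457 yrs; D_mod = 5.70503 yrs; C = 41.14357.
Duration effect: -5.70503 × (+0.0075) = -0.042788
Convexity effect: 0.5 × 41.14357 × (0.0075)² = +0.0011572
ΔP/P ≈ -0.042788 + 0.0011572 = -0.041631 = -4.1631%.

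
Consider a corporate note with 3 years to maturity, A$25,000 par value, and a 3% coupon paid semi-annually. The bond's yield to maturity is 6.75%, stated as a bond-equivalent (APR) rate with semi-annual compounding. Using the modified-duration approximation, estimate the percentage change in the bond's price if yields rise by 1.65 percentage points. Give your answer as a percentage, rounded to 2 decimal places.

-4.60%

Periodic yield y = 0.03375. Modified duration first:
  t   CF        PV=CF/(1+0.03375)^t    t·PV
  1       375.00       362.7570       362.7570
  2       375.00       350.9136       701.8272
  3       375.00       339.4569     1,018.3708
  4       375.00       328.3743     1,313.4973
  5       375.00       317.6535     1,588.2675
  6    25,375.00    20,792.7971   124,756.7826
  Σ                 22,491.9524   129,741.5024
P = 22,491.9524; D_Mac = 5.76835 half-year periods = 2.88418 yrs; D_mod = 2.88418/(1+0.03375) = 2.79001 yrs.
ΔP/P ≈ -D_mod · Δy = -2.79001 × (+0.0165) = -0.046035 = -4.6035%.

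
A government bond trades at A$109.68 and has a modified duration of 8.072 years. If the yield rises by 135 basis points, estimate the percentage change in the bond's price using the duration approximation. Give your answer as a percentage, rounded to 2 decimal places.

Duration approximation: ΔP/P ≈ -D_mod · Δy = -8.072 × (+0.0135) = -0.108972.
As a percentage: -10.8972%.

-10.90%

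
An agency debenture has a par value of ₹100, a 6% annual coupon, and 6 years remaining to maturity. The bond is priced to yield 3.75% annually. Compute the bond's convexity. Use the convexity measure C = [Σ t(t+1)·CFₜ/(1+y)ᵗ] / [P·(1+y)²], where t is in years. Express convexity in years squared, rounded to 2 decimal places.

32.65

With y = 0.0375:
  t   CF        PV=CF/(1+0.0375)^t    t·PV        t(t+1)·PV
  1         6.00         5.7831         5.7831          11.5663
  2         6.00         5.5741        11.1482          33.4446
  3         6.00         5.3726        16.1179          64.4716
  4         6.00         5.1784        20.7138         103.5688
  5         6.00         4.9913        24.9563         149.7380
  6       106.00        84.9918       509.9510       3,569.6573
  Σ                    111.8914       588.6704       3,932.4465
P = 111.8914.
Convexity = Σ t(t+1)·PV / [P·(1+y)²] = 3,932.4465 / (111.8914 × 1.076406) = 32.65050.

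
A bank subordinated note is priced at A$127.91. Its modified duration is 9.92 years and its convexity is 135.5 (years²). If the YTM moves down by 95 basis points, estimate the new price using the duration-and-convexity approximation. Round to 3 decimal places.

A$140.746

Duration effect: -D_mod·Δy = -9.92 × (-0.0095) = +0.094240
Convexity effect: ½·C·(Δy)² = 0.5 × 135.5 × (-0.0095)² = +0.0061144375
ΔP/P ≈ +0.094240 + 0.0061144375 = +0.1003544375
New price ≈ 127.91 × (1 + 0.1003544375) = 140.746336100625.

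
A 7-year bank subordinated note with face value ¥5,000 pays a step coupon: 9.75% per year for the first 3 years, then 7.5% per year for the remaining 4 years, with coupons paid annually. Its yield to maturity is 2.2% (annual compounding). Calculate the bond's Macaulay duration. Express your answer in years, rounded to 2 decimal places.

Periodic yield y = 0.022. Discount each cash flow and weight by its year:
  t   CF        PV=CF/(1+0.022)^t    t·PV
  1       487.50       477.0059       477.0059
  2       487.50       466.7376       933.4753
  3       487.50       456.6905     1,370.0714
  4       375.00       343.7381     1,374.9524
  5       375.00       336.3387     1,681.6933
  6       375.00       329.0985     1,974.5910
  7     5,375.00     4,615.5366    32,308.7561
  Σ                  7,025.1458    40,120.5453
Price P = Σ PV = 7,025.1458.
Macaulay duration = Σ(t·PV) / P = 40,120.5453 / 7,025.1458 = 5.71099 years.

5.71 years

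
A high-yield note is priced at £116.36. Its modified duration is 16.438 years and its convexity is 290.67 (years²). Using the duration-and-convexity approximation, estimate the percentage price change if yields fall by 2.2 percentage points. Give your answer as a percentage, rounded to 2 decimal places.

Duration effect: -D_mod·Δy = -16.438 × (-0.022) = +0.361636
Convexity effect: ½·C·(Δy)² = 0.5 × 290.67 × (-0.022)² = +0.07034214
ΔP/P ≈ +0.361636 + 0.07034214 = +0.43197814
= +43.197814%.

+43.20%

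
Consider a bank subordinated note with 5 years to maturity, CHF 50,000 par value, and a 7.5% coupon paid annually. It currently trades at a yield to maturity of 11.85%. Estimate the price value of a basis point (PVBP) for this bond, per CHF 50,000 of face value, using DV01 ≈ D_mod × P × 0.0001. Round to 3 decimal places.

Periodic yield y = 0.1185.
  t   CF        PV=CF/(1+0.1185)^t    t·PV
  1     3,750.00     3,352.7045     3,352.7045
  2     3,750.00     2,997.5007     5,995.0014
  3     3,750.00     2,679.9291     8,039.7873
  4     3,750.00     2,396.0028     9,584.0110
  5    53,750.00    30,704.2523   153,521.2616
  Σ                 42,130.3894   180,492.7658
P = 42,130.3894; D_Mac = 4.28415 yrs; D_mod = 3.83026 yrs.
DV01 ≈ 3.83026 × 42,130.3894 × 0.0001 = 16.137038.

CHF 16.137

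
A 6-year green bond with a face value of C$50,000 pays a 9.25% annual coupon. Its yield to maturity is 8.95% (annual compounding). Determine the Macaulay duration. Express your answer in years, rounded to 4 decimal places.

4.8728 years

Periodic yield y = 0.0895. Discount each cash flow and weight by its year:
  t   CF        PV=CF/(1+0.0895)^t    t·PV
  1     4,625.00     4,245.0665     4,245.0665
  2     4,625.00     3,896.3438     7,792.6876
  3     4,625.00     3,576.2678    10,728.8034
  4     4,625.00     3,282.4854    13,129.9415
  5     4,625.00     3,012.8365    15,064.1825
  6    54,625.00    32,660.8921   195,965.3524
  Σ                 50,673.8921   246,926.0339
Price P = Σ PV = 50,673.8921.
Macaulay duration = Σ(t·PV) / P = 246,926.0339 / 50,673.8921 = 4.87285 years.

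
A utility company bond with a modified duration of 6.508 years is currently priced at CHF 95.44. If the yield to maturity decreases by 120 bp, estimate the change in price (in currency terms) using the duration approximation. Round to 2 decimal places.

+CHF 7.45

Duration approximation: ΔP/P ≈ -D_mod · Δy = -6.508 × (-0.012) = +0.078096.
ΔP ≈ 95.44 × (+0.078096) = +7.45348224.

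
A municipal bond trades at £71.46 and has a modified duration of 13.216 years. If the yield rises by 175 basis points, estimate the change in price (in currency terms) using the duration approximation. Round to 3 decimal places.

-£16.527

Duration approximation: ΔP/P ≈ -D_mod · Δy = -13.216 × (+0.0175) = -0.231280.
ΔP ≈ 71.46 × (-0.231280) = -16.5272688.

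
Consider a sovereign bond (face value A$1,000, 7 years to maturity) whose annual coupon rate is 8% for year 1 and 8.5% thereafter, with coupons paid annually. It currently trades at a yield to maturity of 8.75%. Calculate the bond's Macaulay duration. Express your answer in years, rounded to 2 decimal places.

Periodic yield y = 0.0875. Discount each cash flow and weight by its year:
  t   CF        PV=CF/(1+0.0875)^t    t·PV
  1        80.00        73.5632        73.5632
  2        85.00        71.8721       143.7442
  3        85.00        66.0893       198.2679
  4        85.00        60.7718       243.0871
  5        85.00        55.8821       279.4104
  6        85.00        51.3858       308.3149
  7     1,085.00       603.1494     4,222.0456
  Σ                    982.7137     5,468.4334
Price P = Σ PV = 982.7137.
Macaulay duration = Σ(t·PV) / P = 5,468.4334 / 982.7137 = 5.56463 years.

5.56 years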